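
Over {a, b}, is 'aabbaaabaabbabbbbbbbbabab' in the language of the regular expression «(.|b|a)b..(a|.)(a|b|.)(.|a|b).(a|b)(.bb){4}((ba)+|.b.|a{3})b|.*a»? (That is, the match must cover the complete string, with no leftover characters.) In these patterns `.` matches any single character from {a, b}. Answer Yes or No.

No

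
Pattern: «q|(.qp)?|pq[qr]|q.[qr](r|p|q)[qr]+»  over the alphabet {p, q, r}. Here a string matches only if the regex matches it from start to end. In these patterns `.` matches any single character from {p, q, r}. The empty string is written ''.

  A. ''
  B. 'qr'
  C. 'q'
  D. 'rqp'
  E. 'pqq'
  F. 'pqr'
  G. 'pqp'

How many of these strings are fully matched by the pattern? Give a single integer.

6

A. '' → match
B. 'qr' → no match
C. 'q' → match
D. 'rqp' → match
E. 'pqq' → match
F. 'pqr' → match
G. 'pqp' → match
Total matched: 6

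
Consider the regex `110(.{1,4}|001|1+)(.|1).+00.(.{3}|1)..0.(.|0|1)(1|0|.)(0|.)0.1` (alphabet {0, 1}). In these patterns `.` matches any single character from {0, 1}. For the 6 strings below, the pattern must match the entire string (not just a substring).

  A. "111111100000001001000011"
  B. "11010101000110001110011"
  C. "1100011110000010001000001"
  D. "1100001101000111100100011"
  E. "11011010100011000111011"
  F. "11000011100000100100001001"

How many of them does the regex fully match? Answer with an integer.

A → no match — must start with "110"
B → match
C → match
D → match
E → match
F → match
Total matched: 5

5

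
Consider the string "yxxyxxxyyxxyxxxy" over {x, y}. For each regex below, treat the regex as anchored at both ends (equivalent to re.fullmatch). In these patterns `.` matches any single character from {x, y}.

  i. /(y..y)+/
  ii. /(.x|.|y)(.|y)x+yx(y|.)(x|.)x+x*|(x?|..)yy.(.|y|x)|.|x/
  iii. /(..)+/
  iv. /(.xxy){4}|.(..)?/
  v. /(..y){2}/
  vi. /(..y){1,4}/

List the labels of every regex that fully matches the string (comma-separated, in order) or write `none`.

iii, iv

i → no match
ii → no match
iii → match
iv → match
v → no match
vi → no match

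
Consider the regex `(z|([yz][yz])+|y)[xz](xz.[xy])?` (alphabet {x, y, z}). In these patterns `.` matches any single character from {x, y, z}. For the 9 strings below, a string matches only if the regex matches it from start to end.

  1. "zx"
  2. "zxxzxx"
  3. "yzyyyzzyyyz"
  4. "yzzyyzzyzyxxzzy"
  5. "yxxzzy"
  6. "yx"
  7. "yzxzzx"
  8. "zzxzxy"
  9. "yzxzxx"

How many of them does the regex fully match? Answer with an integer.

1 → match
2 → match
3 → match
4 → match
5 → match
6 → match
7 → match
8 → match
9 → match
Total matched: 9

9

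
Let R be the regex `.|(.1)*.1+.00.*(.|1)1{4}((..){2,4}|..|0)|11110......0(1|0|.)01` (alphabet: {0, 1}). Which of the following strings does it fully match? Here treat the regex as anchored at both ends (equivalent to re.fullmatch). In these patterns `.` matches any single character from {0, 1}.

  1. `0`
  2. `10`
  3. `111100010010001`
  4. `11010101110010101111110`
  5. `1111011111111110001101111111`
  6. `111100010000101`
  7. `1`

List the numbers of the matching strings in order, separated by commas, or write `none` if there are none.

1 → match
2 → no match
3 → match
4 → match
5 → match
6 → match
7 → match

1, 3, 4, 5, 6, 7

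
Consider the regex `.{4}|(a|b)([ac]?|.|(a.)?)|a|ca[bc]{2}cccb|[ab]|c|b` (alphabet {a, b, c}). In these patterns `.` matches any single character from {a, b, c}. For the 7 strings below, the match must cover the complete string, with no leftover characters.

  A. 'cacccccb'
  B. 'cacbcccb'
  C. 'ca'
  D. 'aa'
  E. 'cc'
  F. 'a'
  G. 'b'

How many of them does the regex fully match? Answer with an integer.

A → match
B → match
C → no match
D → match
E → no match
F → match
G → match
Total matched: 5

5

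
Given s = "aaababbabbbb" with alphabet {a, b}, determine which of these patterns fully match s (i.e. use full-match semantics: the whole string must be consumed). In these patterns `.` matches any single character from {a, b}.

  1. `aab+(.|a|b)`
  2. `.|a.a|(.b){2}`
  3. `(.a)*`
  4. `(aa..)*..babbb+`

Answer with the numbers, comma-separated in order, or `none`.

1 → no match — must start with "aab"
2 → no match
3 → no match
4 → match

4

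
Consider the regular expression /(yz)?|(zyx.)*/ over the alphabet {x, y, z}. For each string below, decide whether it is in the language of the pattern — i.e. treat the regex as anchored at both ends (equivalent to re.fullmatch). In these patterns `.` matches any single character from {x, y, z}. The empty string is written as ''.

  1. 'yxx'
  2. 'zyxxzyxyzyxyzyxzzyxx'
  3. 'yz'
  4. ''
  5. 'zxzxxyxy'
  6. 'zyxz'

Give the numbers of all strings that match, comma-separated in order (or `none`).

1 → no match
2 → match
3 → match
4 → match
5 → no match
6 → match

2, 3, 4, 6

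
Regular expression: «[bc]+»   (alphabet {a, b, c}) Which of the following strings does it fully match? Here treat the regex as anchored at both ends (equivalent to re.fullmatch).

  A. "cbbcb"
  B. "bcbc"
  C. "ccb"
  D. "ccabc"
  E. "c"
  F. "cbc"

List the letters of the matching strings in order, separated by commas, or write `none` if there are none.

A, B, C, E, F

A. "cbbcb" → match
B. "bcbc" → match
C. "ccb" → match
D. "ccabc" → no match
E. "c" → match
F. "cbc" → match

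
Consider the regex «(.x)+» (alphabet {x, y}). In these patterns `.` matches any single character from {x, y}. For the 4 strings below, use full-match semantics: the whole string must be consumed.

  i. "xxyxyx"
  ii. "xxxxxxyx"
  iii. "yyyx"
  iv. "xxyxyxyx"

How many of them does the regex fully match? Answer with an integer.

i → match
ii → match
iii → no match
iv → match
Total matched: 3

3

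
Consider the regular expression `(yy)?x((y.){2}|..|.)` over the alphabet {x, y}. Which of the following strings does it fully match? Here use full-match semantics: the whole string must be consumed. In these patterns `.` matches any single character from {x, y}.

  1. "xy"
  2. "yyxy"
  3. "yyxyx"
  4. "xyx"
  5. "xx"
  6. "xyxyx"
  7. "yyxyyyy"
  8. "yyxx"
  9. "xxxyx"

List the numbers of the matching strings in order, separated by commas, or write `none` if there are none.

1, 2, 3, 4, 5, 6, 7, 8

1. "xy" → match
2. "yyxy" → match
3. "yyxyx" → match
4. "xyx" → match
5. "xx" → match
6. "xyxyx" → match
7. "yyxyyyy" → match
8. "yyxx" → match
9. "xxxyx" → no match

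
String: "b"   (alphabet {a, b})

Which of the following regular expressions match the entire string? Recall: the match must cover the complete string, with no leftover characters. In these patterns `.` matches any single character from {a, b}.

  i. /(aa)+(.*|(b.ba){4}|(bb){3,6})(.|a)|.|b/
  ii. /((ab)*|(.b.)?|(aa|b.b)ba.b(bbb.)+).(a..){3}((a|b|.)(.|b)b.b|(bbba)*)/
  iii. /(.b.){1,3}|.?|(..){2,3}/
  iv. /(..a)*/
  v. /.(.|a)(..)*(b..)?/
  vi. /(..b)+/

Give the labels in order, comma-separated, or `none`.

i → match
ii → no match
iii → match
iv → no match
v → no match
vi → no match

i, iii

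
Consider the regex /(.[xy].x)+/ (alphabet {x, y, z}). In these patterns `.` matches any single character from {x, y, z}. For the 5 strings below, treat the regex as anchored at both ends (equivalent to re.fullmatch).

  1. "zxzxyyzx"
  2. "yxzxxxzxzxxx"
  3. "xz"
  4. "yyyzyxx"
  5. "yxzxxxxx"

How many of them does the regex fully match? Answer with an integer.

3

1 → match
2 → match
3 → no match — must end with "x"
4 → no match
5 → match
Total matched: 3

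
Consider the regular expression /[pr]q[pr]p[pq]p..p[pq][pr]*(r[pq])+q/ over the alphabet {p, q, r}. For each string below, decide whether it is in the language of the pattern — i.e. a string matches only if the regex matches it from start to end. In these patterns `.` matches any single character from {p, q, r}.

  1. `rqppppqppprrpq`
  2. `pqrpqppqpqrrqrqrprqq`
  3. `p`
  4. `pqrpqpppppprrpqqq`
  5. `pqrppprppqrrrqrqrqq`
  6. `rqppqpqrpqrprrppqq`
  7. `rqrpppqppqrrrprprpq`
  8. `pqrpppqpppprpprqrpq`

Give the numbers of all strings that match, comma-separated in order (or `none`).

1 → match
2 → match
3 → no match — must end with `q`
4 → no match
5 → match
6 → no match
7 → match
8 → match

1, 2, 5, 7, 8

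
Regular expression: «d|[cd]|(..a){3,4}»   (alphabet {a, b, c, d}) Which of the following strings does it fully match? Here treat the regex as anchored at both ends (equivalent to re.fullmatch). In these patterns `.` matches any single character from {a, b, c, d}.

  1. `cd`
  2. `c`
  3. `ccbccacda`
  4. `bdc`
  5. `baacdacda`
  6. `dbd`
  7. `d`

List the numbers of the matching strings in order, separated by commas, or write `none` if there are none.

2, 5, 7

1 → no match
2 → match
3 → no match
4 → no match
5 → match
6 → no match
7 → match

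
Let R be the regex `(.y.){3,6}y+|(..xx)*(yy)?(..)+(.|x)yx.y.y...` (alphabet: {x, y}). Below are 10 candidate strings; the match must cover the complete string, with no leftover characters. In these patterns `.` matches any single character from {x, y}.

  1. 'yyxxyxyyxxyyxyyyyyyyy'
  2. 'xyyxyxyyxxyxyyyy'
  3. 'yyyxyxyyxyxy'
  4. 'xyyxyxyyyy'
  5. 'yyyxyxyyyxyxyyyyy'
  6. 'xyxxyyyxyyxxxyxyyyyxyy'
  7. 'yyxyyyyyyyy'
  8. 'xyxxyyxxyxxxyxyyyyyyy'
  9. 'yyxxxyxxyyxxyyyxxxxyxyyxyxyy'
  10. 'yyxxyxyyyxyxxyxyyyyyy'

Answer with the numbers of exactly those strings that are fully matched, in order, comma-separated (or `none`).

1, 2, 4, 5, 6, 7, 9, 10

1 → match
2 → match
3. 'yyyxyxyyxyxy' → no match
4. 'xyyxyxyyyy' → match
5 → match
6 → match
7. 'yyxyyyyyyyy' → match
8 → no match
9 → match
10 → match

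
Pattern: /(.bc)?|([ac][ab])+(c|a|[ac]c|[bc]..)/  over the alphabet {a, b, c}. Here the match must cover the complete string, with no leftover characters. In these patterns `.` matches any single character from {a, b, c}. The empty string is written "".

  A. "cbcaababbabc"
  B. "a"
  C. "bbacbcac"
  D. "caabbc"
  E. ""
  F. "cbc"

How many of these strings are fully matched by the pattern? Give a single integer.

A → no match
B → no match
C → no match
D → no match
E → match
F → match
Total matched: 2

2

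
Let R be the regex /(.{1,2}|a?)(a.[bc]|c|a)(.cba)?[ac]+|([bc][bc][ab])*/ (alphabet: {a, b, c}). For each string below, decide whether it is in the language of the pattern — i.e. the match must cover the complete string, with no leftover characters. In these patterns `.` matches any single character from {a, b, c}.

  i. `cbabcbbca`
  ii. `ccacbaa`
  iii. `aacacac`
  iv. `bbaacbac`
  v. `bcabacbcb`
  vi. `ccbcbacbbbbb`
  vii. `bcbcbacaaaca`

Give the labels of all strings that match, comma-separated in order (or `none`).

i. `cbabcbbca` → match
ii. `ccacbaa` → match
iii. `aacacac` → match
iv. `bbaacbac` → match
v. `bcabacbcb` → no match
vi. `ccbcbacbbbbb` → match
vii. `bcbcbacaaaca` → match

i, ii, iii, iv, vi, vii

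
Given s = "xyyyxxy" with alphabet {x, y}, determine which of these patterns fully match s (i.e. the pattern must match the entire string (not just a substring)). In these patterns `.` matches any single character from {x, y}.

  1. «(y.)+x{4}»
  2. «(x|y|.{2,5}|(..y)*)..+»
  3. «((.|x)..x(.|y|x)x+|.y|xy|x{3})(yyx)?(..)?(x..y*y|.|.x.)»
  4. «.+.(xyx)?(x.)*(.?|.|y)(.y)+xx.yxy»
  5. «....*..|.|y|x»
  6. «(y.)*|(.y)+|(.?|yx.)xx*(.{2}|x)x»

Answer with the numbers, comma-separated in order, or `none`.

1 → no match — must start with "y"
2 → match
3 → match
4 → no match — must end with "yxy"
5 → match
6 → no match

2, 3, 5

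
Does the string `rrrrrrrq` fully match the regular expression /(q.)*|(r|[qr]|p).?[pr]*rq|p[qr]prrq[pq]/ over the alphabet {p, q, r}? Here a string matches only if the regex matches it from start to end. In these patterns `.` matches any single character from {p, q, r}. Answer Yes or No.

Yes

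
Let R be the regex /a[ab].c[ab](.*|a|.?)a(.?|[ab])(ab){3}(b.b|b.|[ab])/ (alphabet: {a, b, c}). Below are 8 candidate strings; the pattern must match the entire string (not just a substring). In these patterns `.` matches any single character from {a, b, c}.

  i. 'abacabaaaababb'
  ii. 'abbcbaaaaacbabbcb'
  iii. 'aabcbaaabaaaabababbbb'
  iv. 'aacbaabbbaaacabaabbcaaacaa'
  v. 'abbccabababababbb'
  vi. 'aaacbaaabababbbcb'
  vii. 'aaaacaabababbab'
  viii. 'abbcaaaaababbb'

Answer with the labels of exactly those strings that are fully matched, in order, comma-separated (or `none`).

iii

i → no match
ii → no match
iii → match
iv → no match
v → no match
vi → no match
vii → no match
viii → no match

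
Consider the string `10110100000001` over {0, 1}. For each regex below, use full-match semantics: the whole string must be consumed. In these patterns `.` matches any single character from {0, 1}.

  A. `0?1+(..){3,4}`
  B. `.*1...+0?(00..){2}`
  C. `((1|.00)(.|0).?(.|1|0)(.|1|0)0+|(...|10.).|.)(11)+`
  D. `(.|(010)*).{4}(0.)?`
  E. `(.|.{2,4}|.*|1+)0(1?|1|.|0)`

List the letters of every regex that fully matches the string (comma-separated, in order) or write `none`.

B, E

A → no match
B → match
C → no match — must end with `11`
D → no match
E → match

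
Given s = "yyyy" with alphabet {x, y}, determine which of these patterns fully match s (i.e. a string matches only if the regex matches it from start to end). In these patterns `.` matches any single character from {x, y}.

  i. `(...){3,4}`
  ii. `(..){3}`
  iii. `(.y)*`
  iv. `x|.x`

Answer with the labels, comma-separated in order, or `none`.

iii

i → no match
ii → no match
iii → match
iv → no match — must end with "x"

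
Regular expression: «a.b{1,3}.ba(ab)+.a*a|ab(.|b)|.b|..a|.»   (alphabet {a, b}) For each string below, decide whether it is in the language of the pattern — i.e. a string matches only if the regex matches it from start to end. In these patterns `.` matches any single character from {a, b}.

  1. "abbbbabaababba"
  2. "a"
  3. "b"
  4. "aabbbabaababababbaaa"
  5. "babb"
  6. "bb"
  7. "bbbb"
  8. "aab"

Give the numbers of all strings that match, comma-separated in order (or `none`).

1 → match
2 → match
3 → match
4 → match
5 → no match
6 → match
7 → no match
8 → no match

1, 2, 3, 4, 6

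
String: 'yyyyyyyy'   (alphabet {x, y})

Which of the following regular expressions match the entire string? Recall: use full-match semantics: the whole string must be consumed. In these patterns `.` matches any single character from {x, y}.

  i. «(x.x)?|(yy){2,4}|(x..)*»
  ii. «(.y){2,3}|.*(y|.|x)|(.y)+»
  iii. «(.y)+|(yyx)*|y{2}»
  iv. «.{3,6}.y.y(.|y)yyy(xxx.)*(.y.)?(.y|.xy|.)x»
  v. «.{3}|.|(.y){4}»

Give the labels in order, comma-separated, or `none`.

i → match
ii → match
iii → match
iv → no match — must end with 'x'
v → match

i, ii, iii, v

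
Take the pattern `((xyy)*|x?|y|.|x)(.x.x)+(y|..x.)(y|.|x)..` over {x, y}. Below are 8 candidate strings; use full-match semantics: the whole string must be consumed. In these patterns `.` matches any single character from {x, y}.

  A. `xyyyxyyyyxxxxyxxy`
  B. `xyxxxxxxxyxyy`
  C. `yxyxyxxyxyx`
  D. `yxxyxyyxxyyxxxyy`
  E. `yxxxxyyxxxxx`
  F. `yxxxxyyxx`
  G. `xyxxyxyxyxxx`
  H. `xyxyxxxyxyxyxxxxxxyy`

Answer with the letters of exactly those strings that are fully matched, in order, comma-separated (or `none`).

A → no match
B → match
C → match
D → no match
E → match
F → match
G → no match
H → match

B, C, E, F, H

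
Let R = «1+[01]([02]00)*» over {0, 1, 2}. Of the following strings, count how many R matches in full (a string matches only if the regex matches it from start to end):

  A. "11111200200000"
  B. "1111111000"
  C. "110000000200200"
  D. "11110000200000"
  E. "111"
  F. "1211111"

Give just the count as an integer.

5

A → match
B → match
C → match
D → match
E → match
F → no match
Total matched: 5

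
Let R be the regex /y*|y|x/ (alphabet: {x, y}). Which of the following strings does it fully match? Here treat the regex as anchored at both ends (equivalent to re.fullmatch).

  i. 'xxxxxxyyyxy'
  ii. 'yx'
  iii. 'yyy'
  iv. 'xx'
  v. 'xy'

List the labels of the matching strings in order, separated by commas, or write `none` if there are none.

iii

i. 'xxxxxxyyyxy' → no match
ii. 'yx' → no match
iii. 'yyy' → match
iv. 'xx' → no match
v. 'xy' → no match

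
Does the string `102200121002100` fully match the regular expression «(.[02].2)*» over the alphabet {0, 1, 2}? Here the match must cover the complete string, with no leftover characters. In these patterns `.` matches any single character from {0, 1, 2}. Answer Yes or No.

No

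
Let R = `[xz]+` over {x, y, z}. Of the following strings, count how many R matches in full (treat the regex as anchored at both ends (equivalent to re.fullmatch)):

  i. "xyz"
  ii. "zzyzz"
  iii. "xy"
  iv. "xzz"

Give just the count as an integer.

i → no match
ii → no match
iii → no match
iv → match
Total matched: 1

1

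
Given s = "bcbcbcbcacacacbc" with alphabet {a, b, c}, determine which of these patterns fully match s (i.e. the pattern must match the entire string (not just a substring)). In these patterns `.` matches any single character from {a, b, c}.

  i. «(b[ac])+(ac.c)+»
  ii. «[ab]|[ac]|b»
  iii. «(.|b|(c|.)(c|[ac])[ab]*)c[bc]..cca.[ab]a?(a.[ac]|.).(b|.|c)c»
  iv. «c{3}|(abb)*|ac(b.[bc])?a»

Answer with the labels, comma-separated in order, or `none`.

i → match
ii → no match
iii → no match
iv → no match

i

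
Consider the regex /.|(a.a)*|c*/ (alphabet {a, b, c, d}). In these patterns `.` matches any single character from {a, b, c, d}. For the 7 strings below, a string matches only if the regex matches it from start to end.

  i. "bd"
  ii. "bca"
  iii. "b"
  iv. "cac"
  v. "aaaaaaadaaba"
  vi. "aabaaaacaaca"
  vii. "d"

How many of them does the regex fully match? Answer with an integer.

i → no match
ii → no match
iii → match
iv → no match
v → match
vi → no match
vii → match
Total matched: 3

3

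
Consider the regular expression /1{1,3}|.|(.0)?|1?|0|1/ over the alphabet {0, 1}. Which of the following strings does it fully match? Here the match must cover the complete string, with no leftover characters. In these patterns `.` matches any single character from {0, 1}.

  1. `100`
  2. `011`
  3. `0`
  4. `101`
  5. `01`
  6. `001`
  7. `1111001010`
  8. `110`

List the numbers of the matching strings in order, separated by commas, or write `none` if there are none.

1. `100` → no match
2. `011` → no match
3. `0` → match
4. `101` → no match
5. `01` → no match
6. `001` → no match
7. `1111001010` → no match
8. `110` → no match

3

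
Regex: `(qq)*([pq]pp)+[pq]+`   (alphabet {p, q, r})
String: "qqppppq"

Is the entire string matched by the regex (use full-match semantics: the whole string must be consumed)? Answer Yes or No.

Yes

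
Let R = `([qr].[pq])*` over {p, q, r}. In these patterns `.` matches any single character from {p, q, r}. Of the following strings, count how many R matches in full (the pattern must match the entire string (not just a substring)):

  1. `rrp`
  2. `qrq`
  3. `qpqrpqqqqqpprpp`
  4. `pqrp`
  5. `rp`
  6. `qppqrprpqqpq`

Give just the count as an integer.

4

1 → match
2 → match
3 → match
4 → no match
5 → no match
6 → match
Total matched: 4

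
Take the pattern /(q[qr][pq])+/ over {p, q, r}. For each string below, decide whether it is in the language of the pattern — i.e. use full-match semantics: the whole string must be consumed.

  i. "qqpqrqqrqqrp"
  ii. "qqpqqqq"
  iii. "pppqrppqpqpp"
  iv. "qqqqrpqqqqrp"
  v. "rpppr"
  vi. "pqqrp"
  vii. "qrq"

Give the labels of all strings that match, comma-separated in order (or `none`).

i → match
ii → no match
iii → no match — must start with "q"
iv → match
v → no match — must start with "q"
vi → no match — must start with "q"
vii → match

i, iv, vii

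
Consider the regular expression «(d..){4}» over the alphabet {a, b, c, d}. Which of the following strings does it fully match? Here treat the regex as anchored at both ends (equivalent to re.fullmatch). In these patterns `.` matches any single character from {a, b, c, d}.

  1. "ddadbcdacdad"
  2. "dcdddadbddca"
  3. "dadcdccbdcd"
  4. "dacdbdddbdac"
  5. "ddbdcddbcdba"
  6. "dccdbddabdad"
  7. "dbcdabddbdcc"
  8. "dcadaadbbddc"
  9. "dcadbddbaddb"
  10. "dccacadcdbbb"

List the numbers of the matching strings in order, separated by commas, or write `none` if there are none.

1. "ddadbcdacdad" → match
2. "dcdddadbddca" → match
3. "dadcdccbdcd" → no match
4. "dacdbdddbdac" → match
5. "ddbdcddbcdba" → match
6. "dccdbddabdad" → match
7. "dbcdabddbdcc" → match
8. "dcadaadbbddc" → match
9. "dcadbddbaddb" → match
10. "dccacadcdbbb" → no match

1, 2, 4, 5, 6, 7, 8, 9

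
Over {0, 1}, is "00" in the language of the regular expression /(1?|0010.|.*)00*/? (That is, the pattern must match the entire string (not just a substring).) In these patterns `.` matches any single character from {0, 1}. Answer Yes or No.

Yes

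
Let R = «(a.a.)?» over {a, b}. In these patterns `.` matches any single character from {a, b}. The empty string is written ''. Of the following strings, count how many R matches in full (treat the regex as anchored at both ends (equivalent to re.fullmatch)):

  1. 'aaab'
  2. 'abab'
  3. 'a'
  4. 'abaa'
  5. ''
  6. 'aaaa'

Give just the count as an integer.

5

1 → match
2 → match
3 → no match
4 → match
5 → match
6 → match
Total matched: 5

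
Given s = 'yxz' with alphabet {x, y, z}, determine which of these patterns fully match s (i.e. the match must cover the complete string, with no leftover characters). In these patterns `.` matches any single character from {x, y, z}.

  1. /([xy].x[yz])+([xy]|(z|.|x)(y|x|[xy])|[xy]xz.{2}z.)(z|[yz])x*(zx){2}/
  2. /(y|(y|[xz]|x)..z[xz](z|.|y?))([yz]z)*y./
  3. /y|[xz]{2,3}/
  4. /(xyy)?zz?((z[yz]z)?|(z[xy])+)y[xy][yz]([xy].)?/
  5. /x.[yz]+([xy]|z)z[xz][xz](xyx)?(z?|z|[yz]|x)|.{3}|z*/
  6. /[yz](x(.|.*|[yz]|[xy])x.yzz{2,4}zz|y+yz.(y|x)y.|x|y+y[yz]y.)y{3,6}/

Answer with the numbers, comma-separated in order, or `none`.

1 → no match — must end with 'zx'
2 → no match
3 → no match
4 → no match
5 → match
6 → no match — must end with 'y'

5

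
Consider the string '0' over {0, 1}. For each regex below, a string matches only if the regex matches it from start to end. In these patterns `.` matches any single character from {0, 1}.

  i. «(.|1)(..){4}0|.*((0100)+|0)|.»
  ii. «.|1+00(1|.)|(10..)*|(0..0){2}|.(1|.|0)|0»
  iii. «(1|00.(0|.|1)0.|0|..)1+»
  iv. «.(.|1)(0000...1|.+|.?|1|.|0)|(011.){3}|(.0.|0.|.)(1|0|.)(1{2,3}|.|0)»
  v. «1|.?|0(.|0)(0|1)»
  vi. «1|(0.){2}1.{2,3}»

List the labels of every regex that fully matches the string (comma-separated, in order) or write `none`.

i, ii, v

i → match
ii → match
iii → no match — must end with '1'
iv → no match
v → match
vi → no match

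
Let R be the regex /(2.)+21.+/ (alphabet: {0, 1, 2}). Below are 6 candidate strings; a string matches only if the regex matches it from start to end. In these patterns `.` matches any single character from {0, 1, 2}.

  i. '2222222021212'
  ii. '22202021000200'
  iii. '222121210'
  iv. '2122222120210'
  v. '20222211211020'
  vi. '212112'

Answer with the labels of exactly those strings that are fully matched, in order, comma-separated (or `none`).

i → match
ii → match
iii → match
iv → match
v → no match
vi → match

i, ii, iii, iv, vi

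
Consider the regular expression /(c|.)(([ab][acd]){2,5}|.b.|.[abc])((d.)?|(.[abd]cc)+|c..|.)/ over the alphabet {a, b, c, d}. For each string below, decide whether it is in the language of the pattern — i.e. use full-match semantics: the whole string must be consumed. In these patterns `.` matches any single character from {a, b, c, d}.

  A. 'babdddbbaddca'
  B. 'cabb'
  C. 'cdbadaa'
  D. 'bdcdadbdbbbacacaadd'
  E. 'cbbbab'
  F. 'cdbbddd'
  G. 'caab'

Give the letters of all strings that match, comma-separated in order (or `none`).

B, G

A → no match
B → match
C → no match
D → no match
E → no match
F → no match
G → match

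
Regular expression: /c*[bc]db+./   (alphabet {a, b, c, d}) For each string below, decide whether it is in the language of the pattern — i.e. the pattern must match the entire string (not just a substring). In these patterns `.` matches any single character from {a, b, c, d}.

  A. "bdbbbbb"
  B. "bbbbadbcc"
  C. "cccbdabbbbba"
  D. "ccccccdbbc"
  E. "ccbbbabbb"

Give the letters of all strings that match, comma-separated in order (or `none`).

A, D

A → match
B → no match
C → no match
D → match
E → no match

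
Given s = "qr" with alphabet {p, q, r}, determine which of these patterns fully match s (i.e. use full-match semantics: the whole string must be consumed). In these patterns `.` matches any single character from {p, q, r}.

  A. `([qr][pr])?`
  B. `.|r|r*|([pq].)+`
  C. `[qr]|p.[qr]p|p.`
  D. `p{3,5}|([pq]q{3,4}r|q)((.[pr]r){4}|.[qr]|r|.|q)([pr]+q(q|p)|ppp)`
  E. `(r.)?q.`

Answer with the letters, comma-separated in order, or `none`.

A → match
B → match
C → no match
D → no match
E → match

A, B, E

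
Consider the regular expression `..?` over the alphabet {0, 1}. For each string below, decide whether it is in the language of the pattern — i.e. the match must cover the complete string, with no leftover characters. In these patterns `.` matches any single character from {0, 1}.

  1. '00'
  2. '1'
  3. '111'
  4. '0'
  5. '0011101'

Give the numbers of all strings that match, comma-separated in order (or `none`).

1. '00' → match
2. '1' → match
3. '111' → no match
4. '0' → match
5. '0011101' → no match

1, 2, 4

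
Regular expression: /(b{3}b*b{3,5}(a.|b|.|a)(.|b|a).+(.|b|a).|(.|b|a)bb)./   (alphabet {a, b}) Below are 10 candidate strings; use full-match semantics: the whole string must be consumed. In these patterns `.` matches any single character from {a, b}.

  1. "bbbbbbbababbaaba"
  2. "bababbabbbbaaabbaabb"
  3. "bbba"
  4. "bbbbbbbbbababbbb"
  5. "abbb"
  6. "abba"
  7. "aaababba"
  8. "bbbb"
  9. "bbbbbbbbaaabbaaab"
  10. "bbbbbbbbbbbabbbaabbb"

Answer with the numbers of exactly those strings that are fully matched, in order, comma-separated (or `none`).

1, 3, 4, 5, 6, 8, 9, 10

1 → match
2 → no match
3 → match
4 → match
5 → match
6 → match
7 → no match
8 → match
9 → match
10 → match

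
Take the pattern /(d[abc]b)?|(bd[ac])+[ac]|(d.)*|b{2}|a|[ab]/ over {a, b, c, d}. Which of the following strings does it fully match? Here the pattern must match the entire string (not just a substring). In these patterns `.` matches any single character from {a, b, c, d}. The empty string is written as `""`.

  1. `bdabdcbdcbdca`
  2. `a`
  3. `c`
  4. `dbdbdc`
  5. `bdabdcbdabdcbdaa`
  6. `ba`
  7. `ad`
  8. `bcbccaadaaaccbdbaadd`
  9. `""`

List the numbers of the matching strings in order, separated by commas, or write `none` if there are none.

1 → match
2 → match
3 → no match
4 → match
5 → match
6 → no match
7 → no match
8 → no match
9 → match

1, 2, 4, 5, 9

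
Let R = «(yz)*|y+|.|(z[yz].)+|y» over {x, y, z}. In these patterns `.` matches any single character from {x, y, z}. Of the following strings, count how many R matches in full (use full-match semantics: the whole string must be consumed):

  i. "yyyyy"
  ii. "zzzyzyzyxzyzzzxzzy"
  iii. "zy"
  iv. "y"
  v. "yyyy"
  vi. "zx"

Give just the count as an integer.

i. "yyyyy" → match
ii → no match
iii. "zy" → no match
iv. "y" → match
v. "yyyy" → match
vi. "zx" → no match
Total matched: 3

3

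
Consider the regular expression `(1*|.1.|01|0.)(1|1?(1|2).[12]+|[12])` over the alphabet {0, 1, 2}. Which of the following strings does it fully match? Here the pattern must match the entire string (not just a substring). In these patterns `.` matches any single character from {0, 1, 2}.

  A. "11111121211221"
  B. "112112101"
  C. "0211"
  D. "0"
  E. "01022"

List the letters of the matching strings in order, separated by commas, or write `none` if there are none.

A

A → match
B. "112112101" → no match
C. "0211" → no match
D. "0" → no match
E. "01022" → no match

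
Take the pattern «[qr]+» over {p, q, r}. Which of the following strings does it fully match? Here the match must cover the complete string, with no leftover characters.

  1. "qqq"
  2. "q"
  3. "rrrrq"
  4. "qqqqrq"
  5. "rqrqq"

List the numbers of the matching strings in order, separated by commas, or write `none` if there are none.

1 → match
2 → match
3 → match
4 → match
5 → match

1, 2, 3, 4, 5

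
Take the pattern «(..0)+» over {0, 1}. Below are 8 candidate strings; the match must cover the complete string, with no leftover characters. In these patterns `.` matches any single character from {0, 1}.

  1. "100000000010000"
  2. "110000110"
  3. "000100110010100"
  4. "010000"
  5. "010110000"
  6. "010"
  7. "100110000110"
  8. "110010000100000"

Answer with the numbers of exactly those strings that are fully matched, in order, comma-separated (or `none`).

1, 2, 3, 4, 5, 6, 7, 8

1 → match
2. "110000110" → match
3 → match
4. "010000" → match
5. "010110000" → match
6. "010" → match
7. "100110000110" → match
8 → match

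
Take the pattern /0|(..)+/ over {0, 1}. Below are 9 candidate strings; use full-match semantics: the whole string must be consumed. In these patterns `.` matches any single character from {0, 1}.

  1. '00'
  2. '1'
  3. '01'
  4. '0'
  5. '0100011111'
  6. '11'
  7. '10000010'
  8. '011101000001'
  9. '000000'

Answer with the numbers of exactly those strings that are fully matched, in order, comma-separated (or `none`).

1 → match
2 → no match
3 → match
4 → match
5 → match
6 → match
7 → match
8 → match
9 → match

1, 3, 4, 5, 6, 7, 8, 9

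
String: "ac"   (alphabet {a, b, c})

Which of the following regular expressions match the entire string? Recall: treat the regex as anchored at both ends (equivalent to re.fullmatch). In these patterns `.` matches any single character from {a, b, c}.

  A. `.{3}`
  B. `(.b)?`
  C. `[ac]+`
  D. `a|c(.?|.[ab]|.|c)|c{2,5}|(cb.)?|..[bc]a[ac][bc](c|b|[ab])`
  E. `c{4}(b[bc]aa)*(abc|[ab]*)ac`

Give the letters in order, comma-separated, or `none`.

C

A → no match
B → no match
C → match
D → no match
E → no match — must start with "c"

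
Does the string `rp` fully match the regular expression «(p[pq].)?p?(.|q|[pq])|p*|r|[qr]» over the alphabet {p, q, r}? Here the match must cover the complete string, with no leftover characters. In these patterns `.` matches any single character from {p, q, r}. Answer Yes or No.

No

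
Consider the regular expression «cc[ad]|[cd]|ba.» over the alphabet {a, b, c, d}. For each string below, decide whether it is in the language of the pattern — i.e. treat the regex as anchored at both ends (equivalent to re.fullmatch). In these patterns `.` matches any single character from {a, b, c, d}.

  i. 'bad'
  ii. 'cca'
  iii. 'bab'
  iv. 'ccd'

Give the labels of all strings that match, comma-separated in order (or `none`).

i → match
ii → match
iii → match
iv → match

i, ii, iii, iv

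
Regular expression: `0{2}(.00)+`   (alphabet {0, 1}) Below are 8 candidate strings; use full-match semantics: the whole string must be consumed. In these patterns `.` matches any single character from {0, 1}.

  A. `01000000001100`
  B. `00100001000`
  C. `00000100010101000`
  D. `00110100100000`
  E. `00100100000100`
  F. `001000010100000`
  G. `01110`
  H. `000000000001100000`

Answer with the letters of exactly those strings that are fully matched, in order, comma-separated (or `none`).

A → no match
B. `00100001000` → no match
C → no match
D → no match
E → match
F → no match
G. `01110` → no match — must end with `00`
H → no match

E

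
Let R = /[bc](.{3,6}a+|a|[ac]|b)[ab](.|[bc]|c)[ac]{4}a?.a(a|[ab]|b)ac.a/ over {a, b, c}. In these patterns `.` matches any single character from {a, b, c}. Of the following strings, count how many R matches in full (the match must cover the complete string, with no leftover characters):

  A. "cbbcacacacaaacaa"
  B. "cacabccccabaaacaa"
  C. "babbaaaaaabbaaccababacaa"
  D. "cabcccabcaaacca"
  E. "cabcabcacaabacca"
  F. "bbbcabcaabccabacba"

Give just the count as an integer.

2

A → match
B → no match
C → match
D → no match
E → no match
F → no match
Total matched: 2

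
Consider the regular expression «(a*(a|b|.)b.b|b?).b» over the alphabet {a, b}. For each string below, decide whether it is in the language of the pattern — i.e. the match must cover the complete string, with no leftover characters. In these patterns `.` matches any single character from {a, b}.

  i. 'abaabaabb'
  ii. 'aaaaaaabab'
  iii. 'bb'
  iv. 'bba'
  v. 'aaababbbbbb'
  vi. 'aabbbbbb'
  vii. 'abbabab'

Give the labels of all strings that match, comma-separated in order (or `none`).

i → no match
ii → no match
iii → match
iv → no match — must end with 'b'
v → no match
vi → match
vii → match

iii, vi, vii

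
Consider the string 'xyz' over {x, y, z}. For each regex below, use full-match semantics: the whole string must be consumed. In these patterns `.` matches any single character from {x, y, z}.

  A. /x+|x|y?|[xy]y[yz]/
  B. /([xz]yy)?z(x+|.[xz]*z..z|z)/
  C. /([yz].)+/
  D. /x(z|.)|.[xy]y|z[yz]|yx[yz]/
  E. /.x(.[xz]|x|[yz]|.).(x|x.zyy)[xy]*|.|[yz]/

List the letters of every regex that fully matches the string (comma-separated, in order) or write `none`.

A

A → match
B → no match
C → no match
D → no match
E → no match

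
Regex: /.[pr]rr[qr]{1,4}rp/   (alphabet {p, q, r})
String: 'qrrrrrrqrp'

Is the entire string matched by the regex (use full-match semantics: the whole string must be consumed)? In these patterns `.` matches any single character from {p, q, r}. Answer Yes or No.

Yes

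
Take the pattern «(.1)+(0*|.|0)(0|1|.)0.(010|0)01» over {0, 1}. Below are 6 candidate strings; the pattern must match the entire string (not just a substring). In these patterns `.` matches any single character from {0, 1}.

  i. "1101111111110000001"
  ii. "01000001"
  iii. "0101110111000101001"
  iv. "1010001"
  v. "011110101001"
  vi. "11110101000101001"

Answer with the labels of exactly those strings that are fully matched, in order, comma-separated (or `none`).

i, ii, iii, v, vi

i → match
ii → match
iii → match
iv → no match
v → match
vi → match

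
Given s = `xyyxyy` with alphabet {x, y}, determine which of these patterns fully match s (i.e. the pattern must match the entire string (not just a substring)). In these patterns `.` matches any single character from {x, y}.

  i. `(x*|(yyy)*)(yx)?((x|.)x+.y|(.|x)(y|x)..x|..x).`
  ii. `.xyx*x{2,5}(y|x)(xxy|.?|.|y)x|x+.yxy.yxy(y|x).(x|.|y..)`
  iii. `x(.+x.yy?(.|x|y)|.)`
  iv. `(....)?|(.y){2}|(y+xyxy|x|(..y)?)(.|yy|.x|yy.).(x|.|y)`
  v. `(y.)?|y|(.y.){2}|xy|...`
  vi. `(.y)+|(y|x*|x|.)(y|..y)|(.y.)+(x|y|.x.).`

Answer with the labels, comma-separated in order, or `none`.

i → no match
ii → no match
iii → no match
iv → match
v → match
vi → no match

iv, v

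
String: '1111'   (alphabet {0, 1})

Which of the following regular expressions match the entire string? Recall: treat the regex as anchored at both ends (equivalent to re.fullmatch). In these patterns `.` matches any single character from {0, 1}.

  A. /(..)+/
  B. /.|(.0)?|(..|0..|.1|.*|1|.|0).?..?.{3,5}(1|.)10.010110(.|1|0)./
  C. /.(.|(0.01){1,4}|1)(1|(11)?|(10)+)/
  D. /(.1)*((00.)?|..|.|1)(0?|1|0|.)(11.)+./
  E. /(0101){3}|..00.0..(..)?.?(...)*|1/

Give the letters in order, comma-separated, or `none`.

A → match
B → no match
C → match
D → match
E → no match

A, C, D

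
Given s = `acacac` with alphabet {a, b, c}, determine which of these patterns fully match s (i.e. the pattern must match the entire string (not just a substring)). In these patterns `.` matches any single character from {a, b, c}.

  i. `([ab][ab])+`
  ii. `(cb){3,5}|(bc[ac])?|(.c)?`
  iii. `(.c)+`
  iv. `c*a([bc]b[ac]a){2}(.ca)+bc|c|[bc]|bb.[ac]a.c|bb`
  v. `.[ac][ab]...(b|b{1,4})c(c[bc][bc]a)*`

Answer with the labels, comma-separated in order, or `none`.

i → no match
ii → no match
iii → match
iv → no match
v → no match

iii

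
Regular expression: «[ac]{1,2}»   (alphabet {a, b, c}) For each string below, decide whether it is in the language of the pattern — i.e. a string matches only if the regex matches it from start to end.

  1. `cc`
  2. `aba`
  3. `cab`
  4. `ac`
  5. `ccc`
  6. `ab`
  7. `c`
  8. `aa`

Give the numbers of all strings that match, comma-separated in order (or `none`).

1 → match
2 → no match
3 → no match
4 → match
5 → no match
6 → no match
7 → match
8 → match

1, 4, 7, 8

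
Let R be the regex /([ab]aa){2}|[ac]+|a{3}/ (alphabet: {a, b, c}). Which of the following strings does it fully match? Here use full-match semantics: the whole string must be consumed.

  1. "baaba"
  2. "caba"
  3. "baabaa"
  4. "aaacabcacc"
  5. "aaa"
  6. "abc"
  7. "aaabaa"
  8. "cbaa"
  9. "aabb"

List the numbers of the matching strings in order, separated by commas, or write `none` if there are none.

1. "baaba" → no match
2. "caba" → no match
3. "baabaa" → match
4. "aaacabcacc" → no match
5. "aaa" → match
6. "abc" → no match
7. "aaabaa" → match
8. "cbaa" → no match
9. "aabb" → no match

3, 5, 7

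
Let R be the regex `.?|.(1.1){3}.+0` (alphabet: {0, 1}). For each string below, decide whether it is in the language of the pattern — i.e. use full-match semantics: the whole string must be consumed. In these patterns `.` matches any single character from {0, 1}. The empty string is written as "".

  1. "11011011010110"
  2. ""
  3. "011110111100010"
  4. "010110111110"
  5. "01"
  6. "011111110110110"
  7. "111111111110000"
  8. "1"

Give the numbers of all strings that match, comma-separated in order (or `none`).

1 → match
2 → match
3 → match
4 → match
5 → no match
6 → match
7 → match
8 → match

1, 2, 3, 4, 6, 7, 8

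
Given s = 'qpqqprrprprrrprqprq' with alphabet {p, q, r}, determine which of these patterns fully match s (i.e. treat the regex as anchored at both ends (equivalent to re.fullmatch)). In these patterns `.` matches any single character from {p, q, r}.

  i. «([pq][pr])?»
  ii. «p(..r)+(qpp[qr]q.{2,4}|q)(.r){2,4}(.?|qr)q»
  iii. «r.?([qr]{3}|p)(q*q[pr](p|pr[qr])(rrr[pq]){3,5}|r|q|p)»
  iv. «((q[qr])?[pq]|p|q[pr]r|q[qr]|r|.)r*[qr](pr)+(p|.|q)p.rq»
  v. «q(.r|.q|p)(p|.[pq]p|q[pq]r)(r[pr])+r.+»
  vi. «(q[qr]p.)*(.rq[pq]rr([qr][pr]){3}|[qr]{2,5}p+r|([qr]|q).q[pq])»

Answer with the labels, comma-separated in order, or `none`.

i → no match
ii → no match — must start with 'p'
iii → no match — must start with 'r'
iv → no match
v → match
vi → no match

v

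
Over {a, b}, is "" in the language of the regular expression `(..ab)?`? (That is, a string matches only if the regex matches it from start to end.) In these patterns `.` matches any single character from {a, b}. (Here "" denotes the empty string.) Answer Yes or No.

Yes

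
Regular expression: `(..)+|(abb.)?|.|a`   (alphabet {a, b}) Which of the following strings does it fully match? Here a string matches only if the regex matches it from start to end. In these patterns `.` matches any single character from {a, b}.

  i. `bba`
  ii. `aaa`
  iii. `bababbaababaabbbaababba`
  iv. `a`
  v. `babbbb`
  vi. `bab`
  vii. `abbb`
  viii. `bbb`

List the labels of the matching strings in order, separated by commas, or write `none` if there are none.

i. `bba` → no match
ii. `aaa` → no match
iii → no match
iv. `a` → match
v. `babbbb` → match
vi. `bab` → no match
vii. `abbb` → match
viii. `bbb` → no match

iv, v, vii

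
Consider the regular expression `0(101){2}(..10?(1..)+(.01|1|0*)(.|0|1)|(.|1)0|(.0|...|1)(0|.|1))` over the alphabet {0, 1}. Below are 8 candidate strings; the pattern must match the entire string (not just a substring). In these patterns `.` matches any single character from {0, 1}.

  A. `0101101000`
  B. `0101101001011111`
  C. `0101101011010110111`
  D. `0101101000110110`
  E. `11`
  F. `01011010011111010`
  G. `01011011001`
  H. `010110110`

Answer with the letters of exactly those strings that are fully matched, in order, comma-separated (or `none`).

A, B, C, F, G, H

A → match
B → match
C → match
D → no match
E → no match — must start with `0101`
F → match
G → match
H → match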